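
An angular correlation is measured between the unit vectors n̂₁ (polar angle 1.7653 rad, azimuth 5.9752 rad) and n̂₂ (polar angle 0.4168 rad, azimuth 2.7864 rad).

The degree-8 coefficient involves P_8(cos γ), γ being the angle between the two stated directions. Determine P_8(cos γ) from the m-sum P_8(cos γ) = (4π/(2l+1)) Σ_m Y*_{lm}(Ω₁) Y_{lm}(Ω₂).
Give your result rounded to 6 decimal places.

Expand P_8 via completeness: Σ_{m} conj(Y_{8,m}) at Ω₁ times Y_{8,m} at Ω₂ —
  m=-8: (-0.344805-0.277527i) × (-0.000355+0.000110i) = +0.000153+0.000061i  (running Σ = +0.000153+0.000061i)
  m=-7: (+0.192622+0.290757i) × (+0.002664-0.002047i) = +0.001108+0.000380i  (running Σ = +0.001261+0.000441i)
  m=-6: (+0.040388+0.141995i) × (-0.010165+0.016201i) = -0.002711-0.000789i  (running Σ = -0.001450-0.000348i)
  m=-5: (+0.010760-0.348450i) × (+0.015717-0.075530i) = -0.026149-0.006289i  (running Σ = -0.027599-0.006638i)
  m=-4: (+0.012445-0.035310i) × (+0.033548+0.221932i) = +0.008254+0.001577i  (running Σ = -0.019345-0.005060i)
  m=-3: (-0.200183+0.265062i) × (-0.218656-0.395330i) = +0.148558+0.021181i  (running Σ = +0.129214+0.016121i)
  m=-2: (+0.010308-0.007296i) × (+0.409080+0.351891i) = +0.006784+0.000642i  (running Σ = +0.135998+0.016763i)
  m=-1: (+0.306221-0.097411i) × (-0.135029-0.050085i) = -0.046228-0.002184i  (running Σ = +0.089770+0.014579i)
  m=0: (-0.027373-0.000000i) × (-0.455387+0.000000i) = +0.012465+0.000000i  (running Σ = +0.102236+0.014579i)
  m=1: (-0.306221-0.097411i) × (+0.135029-0.050085i) = -0.046228+0.002184i  (running Σ = +0.056008+0.016763i)
  m=2: (+0.010308+0.007296i) × (+0.409080-0.351891i) = +0.006784-0.000642i  (running Σ = +0.062792+0.016121i)
  m=3: (+0.200183+0.265062i) × (+0.218656-0.395330i) = +0.148558-0.021181i  (running Σ = +0.211351-0.005060i)
  m=4: (+0.012445+0.035310i) × (+0.033548-0.221932i) = +0.008254-0.001577i  (running Σ = +0.219605-0.006638i)
  m=5: (-0.010760-0.348450i) × (-0.015717-0.075530i) = -0.026149+0.006289i  (running Σ = +0.193455-0.000348i)
  m=6: (+0.040388-0.141995i) × (-0.010165-0.016201i) = -0.002711+0.000789i  (running Σ = +0.190744+0.000441i)
  m=7: (-0.192622+0.290757i) × (-0.002664-0.002047i) = +0.001108-0.000380i  (running Σ = +0.191853+0.000061i)
  m=8: (-0.344805+0.277527i) × (-0.000355-0.000110i) = +0.000153-0.000061i  (running Σ = +0.192006-0.000000i)
Accumulated sum +0.192006-0.000000i; after 4π/(2l+1) scaling, +0.141930-0.000000i ⇒ P_8 = 0.141930

0.141930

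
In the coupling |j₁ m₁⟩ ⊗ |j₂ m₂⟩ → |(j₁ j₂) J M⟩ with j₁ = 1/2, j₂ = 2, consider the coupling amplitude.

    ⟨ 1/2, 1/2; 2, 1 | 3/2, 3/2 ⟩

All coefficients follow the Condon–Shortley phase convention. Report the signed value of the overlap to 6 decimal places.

+√(1/5) = +0.447214

j₁+j₂−J=1  J+j₁−j₂=0  J−j₁+j₂=3  j₁+j₂+J+1=5
(j₁±m₁, j₂±m₂, J±M) = (1,0,3,1,3,0)
P² = 36/5
sum k=0..0:
  [0] +1/6 = 1/6
S = 1/6
C² = P²·S² = 1/5 ; C = +0.447214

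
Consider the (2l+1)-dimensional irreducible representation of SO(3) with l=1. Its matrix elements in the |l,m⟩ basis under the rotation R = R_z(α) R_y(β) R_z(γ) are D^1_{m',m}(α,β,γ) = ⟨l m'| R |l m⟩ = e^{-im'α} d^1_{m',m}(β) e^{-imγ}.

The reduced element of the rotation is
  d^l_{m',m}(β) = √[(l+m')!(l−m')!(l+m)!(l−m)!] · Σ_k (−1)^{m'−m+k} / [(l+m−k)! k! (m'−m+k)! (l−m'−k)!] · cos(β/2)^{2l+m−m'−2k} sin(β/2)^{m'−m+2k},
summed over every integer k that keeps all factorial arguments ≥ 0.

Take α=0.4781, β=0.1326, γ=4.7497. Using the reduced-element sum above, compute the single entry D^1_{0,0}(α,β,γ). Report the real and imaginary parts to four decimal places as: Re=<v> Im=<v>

Re=0.9912 Im=0.0000

Split into d^1_{0,0}(β=0.1326) × two z-phases.
Half-angle: c=0.997803, s=0.066251. N=√(1·1·1·1)=1.000000
k: max(0,(0)−(0))=0 … min(1+(0),1−(0))=1
  k=0: (−1)^0·1.0000/(1)·0.9978^2·0.0663^0 = +0.995611
  k=1: (−1)^1·1.0000/(1)·0.9978^0·0.0663^2 = -0.004389
d^1_{0,0}(0.1326) = +0.995611 -0.004389 = +0.991221
D = (+1.000000+0.000000i)·(+0.991221)·(+1.000000+0.000000i) = +0.991221+0.000000i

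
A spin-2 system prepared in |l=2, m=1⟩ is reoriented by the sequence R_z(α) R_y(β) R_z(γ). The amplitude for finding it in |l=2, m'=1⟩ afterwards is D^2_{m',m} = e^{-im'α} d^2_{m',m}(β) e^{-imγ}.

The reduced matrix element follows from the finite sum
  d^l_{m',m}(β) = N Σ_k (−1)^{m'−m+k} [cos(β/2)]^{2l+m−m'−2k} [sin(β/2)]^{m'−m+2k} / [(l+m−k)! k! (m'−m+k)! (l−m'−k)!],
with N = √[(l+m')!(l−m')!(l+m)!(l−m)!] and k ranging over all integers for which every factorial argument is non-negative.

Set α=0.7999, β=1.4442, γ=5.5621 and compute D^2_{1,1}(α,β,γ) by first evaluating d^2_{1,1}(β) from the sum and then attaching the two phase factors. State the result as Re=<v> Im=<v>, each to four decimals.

Re=-0.4196 Im=0.0331

Split into d^2_{1,1}(β=1.4442) × two z-phases.
c=cos(1.444200/2)=0.750419, s=sin(1.444200/2)=0.660962; N=√[6·1·6·1]=6.000000
The bounds max(0,m−m')=0 and min(l+m,l−m')=1 give 2 terms
  k=0: (−1)^0·6.0000/(6)·0.7504^4·0.6610^0 = +0.317115
  k=1: (−1)^1·6.0000/(2)·0.7504^2·0.6610^2 = -0.738044
d^2_{1,1}(1.4442) = +0.317115 -0.738044 = -0.420930
D = (+0.696778-0.717286i)·(-0.420930)·(+0.751090+0.660200i) = -0.419623+0.033141i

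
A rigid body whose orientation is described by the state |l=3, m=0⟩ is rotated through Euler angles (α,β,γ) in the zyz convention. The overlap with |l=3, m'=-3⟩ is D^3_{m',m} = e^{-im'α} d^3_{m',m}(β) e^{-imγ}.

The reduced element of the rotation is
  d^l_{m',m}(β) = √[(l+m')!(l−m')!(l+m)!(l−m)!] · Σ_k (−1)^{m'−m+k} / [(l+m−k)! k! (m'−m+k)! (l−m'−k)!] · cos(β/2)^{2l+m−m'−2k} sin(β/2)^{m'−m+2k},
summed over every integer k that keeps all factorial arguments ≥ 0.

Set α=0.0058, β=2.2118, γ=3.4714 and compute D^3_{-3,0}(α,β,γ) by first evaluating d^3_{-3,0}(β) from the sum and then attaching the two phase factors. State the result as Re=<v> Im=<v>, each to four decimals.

Split into d^3_{-3,0}(β=2.2118) × two z-phases.
c=cos(2.211800/2)=0.448330, s=sin(2.211800/2)=0.893868; N=√[1·720·6·6]=160.996894
k: max(0,(0)−(-3))=3 … min(3+(0),3−(-3))=3
  k=3: (−1)^0·160.9969/(36)·0.4483^3·0.8939^3 = +0.287825
d^3_{-3,0}(2.2118) = +0.287825
D = (+0.999849+0.017399i)·(+0.287825)·(+1.000000+0.000000i) = +0.287782+0.005008i

Re=0.2878 Im=0.0050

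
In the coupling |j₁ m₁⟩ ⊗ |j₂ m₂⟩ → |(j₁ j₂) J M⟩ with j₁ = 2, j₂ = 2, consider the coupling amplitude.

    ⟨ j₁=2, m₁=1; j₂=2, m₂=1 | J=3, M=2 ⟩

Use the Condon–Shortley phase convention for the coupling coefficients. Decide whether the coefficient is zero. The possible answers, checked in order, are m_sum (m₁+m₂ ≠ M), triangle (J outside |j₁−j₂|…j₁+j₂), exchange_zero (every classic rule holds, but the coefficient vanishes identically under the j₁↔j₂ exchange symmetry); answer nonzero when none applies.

m-sum: m₁+m₂ = 1+1 = 2, M = 2  ✓
triangle: |j₁−j₂| = 0 ≤ J = 3 ≤ j₁+j₂ = 4  ✓
exchange: j₁=j₂ and m₁=m₂, and (−1)^(j₁+j₂−J) = (−1)^1 = −1 forces ⟨j₁m₁;j₂m₂|JM⟩ = −⟨j₂m₂;j₁m₁|JM⟩ = −⟨j₁m₁;j₂m₂|JM⟩ ⇒ the coefficient vanishes identically
Racah sum check: Σ_k collapses to 0 ⇒ CG = 0

exchange_zero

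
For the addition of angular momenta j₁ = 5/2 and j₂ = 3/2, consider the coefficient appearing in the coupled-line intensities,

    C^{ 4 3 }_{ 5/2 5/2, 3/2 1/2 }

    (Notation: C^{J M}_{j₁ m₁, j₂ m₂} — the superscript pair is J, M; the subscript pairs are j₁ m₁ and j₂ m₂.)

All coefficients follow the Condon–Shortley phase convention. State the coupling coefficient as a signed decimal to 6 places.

j₁+j₂−J=0  J+j₁−j₂=5  J−j₁+j₂=3  j₁+j₂+J+1=9
(j₁±m₁, j₂±m₂, J±M) = (5,0,2,1,7,1)
P² = 21600
sum k=0..0:
  [0] +1/240 = 1/240
S = 1/240
C² = P²·S² = 3/8 ; C = +0.612372

+√(3/8) ≈ +0.612372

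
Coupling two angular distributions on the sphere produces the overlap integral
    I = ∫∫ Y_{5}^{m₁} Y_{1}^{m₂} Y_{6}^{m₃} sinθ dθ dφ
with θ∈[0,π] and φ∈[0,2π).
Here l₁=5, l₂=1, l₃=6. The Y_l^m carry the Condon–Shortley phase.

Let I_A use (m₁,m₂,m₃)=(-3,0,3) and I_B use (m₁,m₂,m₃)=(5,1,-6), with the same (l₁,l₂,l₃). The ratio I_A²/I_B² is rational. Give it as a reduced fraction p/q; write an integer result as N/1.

9/22

Same 5,1,6: normalisation and zero-m 3j drop out of the ratio.
A: Δ: 0! 10! 2! / 13! → 1/858; sum: t=0:+1/80640 = 1/80640; 3j²(5 1 6; -3 0 3) = Δ·Π!·Σ² = 9/286  (sign -1)
B: Δ: 0! 10! 2! / 13! → 1/858; sum: t=0:+1/7257600 = 1/7257600; 3j²(5 1 6; 5 1 -6) = Δ·Π!·Σ² = 1/13  (sign +1)
I_A²/I_B² = (9/286)/(1/13) = 9/22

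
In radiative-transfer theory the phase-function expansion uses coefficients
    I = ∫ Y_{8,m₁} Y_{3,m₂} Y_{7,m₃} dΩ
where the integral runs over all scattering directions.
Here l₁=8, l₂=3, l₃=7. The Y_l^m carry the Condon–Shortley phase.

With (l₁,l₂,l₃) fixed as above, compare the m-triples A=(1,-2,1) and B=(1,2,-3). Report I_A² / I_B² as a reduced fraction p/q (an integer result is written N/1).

768/1225

Same 8,3,7: normalisation and zero-m 3j drop out of the ratio.
A: Δ: 4! 12! 2! / 19! → 1/5290740; sum: t=0:+1/14515200 t=1:−1/6220800 = -1/10886400; 3j²(8 3 7; 1 -2 1) = Δ·Π!·Σ² = 128/12597  (sign -1)
B: Δ: 4! 12! 2! / 19! → 1/5290740; sum: t=3:−1/11612160 t=4:+1/52254720 = -1/14929920; 3j²(8 3 7; 1 2 -3) = Δ·Π!·Σ² = 1225/75582  (sign -1)
I_A²/I_B² = (128/12597)/(1225/75582) = 768/1225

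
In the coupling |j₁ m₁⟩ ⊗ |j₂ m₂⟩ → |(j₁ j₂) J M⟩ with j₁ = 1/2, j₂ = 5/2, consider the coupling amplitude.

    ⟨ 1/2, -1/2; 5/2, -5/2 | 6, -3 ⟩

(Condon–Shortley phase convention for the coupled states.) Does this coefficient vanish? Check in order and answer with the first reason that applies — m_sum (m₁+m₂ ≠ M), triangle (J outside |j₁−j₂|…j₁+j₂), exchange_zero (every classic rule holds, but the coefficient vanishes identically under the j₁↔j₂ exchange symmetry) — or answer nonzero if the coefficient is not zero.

triangle

m-sum: m₁+m₂ = -1/2+(-5/2) = -3, M = -3  ✓
triangle: need |j₁−j₂| ≤ J ≤ j₁+j₂, i.e. J ∈ [2, 3]; J = 6 is outside ✗ ⇒ coefficient is 0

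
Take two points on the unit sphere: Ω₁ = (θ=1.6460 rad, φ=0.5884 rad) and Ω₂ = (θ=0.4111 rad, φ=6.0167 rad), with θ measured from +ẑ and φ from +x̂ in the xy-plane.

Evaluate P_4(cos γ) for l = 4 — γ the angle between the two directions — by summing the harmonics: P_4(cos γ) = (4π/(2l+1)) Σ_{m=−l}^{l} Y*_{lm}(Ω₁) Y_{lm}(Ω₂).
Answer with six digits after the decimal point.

0.241839

Addition theorem: P_4(cos γ) = (4π/9) Σ_m Y*_{lm}(Ω₁) Y_{lm}(Ω₂), m = −4…4:
  [-4]  conj(Y_{4,-4})(Ω₁) = -0.308591+0.310197i ; Y_{4,-4}(Ω₂) = +0.005459+0.009878i ; Δ = -0.004749-0.001355i
  [-3]  conj(Y_{4,-3})(Ω₁) = +0.018013-0.091490i ; Y_{4,-3}(Ω₂) = +0.051043+0.052499i ; Δ = +0.005723-0.003724i
  [-2]  conj(Y_{4,-2})(Ω₁) = -0.122647-0.295012i ; Y_{4,-2}(Ω₂) = +0.224637+0.132517i ; Δ = +0.011543-0.082523i
  [-1]  conj(Y_{4,-1})(Ω₁) = +0.087285+0.058240i ; Y_{4,-1}(Ω₂) = +0.481851+0.131535i ; Δ = +0.034398+0.039544i
  [+0]  conj(Y_{4,0})(Ω₁) = +0.299560-0.000000i ; Y_{4,0}(Ω₂) = +0.264972+0.000000i ; Δ = +0.079375+0.000000i
  [+1]  conj(Y_{4,1})(Ω₁) = -0.087285+0.058240i ; Y_{4,1}(Ω₂) = -0.481851+0.131535i ; Δ = +0.034398-0.039544i
  [+2]  conj(Y_{4,2})(Ω₁) = -0.122647+0.295012i ; Y_{4,2}(Ω₂) = +0.224637-0.132517i ; Δ = +0.011543+0.082523i
  [+3]  conj(Y_{4,3})(Ω₁) = -0.018013-0.091490i ; Y_{4,3}(Ω₂) = -0.051043+0.052499i ; Δ = +0.005723+0.003724i
  [+4]  conj(Y_{4,4})(Ω₁) = -0.308591-0.310197i ; Y_{4,4}(Ω₂) = +0.005459-0.009878i ; Δ = -0.004749+0.001355i
Accumulated sum +0.173205-0.000000i; after 4π/(2l+1) scaling, +0.241839-0.000000i ⇒ P_4 = 0.241839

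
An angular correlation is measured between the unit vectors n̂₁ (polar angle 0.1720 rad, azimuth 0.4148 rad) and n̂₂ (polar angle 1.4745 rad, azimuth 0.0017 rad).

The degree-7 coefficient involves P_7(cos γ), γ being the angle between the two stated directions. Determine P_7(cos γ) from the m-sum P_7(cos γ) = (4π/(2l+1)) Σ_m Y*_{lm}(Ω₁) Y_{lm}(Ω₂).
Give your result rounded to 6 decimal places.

-0.279380

Expand P_7 via completeness: Σ_{m} conj(Y_{7,m}) at Ω₁ times Y_{7,m} at Ω₂ —
  term(m=-7) = -0.000001+0.000000i   from Y*(Ω₁)=-0.000002+0.000001i, Y(Ω₂)=+0.484012-0.005760i
  term(m=-6) = -0.000006+0.000005i   from Y*(Ω₁)=-0.000037+0.000028i, Y(Ω₂)=+0.174938-0.001784i
  term(m=-5) = +0.000094-0.000174i   from Y*(Ω₁)=-0.000302+0.000549i, Y(Ω₂)=-0.315412+0.002681i
  term(m=-4) = +0.000097-0.001186i   from Y*(Ω₁)=-0.000527+0.005945i, Y(Ω₂)=-0.199452+0.001356i
  term(m=-3) = +0.003486+0.010127i   from Y*(Ω₁)=+0.013103+0.038710i, Y(Ω₂)=+0.262071-0.001337i
  term(m=-2) = +0.027426+0.029760i   from Y*(Ω₁)=+0.130998+0.143122i, Y(Ω₂)=+0.208587-0.000709i
  term(m=-1) = -0.125624-0.055064i   from Y*(Ω₁)=+0.520409+0.229162i, Y(Ω₂)=-0.241214+0.000410i
  term(m=+0) = -0.144428+0.000000i   from Y*(Ω₁)=+0.684309-0.000000i, Y(Ω₂)=-0.211056+0.000000i
  term(m=+1) = -0.125624+0.055064i   from Y*(Ω₁)=-0.520409+0.229162i, Y(Ω₂)=+0.241214+0.000410i
  term(m=+2) = +0.027426-0.029760i   from Y*(Ω₁)=+0.130998-0.143122i, Y(Ω₂)=+0.208587+0.000709i
  term(m=+3) = +0.003486-0.010127i   from Y*(Ω₁)=-0.013103+0.038710i, Y(Ω₂)=-0.262071-0.001337i
  term(m=+4) = +0.000097+0.001186i   from Y*(Ω₁)=-0.000527-0.005945i, Y(Ω₂)=-0.199452-0.001356i
  term(m=+5) = +0.000094+0.000174i   from Y*(Ω₁)=+0.000302+0.000549i, Y(Ω₂)=+0.315412+0.002681i
  term(m=+6) = -0.000006-0.000005i   from Y*(Ω₁)=-0.000037-0.000028i, Y(Ω₂)=+0.174938+0.001784i
  term(m=+7) = -0.000001-0.000000i   from Y*(Ω₁)=+0.000002+0.000001i, Y(Ω₂)=-0.484012-0.005760i
Total Σ_m = -0.333485-0.000000i. Multiply by 0.837758: -0.279380-0.000000i. P_7(cos γ) = -0.279380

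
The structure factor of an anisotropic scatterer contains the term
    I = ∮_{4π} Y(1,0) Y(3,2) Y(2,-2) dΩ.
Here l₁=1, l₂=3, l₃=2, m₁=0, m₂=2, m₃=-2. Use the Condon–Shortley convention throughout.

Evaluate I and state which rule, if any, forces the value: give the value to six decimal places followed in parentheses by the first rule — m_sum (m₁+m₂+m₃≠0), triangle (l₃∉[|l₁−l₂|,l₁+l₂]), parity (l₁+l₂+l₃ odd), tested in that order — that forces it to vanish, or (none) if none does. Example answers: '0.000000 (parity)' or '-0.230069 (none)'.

Checks pass: Σm=0; 6 even; l₃=2∈[2,4].
(2·1+1)(2·3+1)(2·2+1) = 105
Δ: 2! 0! 4! / 7! → 1/105
sum: t=1:−1/4 = -1/4
3j²(1 3 2; 0 0 0) = Δ·Π!·Σ² = 3/35  (sign -1)
sum: t=1:−1/24 = -1/24
3j²(1 3 2; 0 2 -2) = Δ·Π!·Σ² = 1/21  (sign -1)
combine: 4πI² = 105·3/35·1/21 = 3/7
take √, sign +1: I = 0.18467439
No selection rule forces the value: the integral is nonzero (none).

0.184674 (none)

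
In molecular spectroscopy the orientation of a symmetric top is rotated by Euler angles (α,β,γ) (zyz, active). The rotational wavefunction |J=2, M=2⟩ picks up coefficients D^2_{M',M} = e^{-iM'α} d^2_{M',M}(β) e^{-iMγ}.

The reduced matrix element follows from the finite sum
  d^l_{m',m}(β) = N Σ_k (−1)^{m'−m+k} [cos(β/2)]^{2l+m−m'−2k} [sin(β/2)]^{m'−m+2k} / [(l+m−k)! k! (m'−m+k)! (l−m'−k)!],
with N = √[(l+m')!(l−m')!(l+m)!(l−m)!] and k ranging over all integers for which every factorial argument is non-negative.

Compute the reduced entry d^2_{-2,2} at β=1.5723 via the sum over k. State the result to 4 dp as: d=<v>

d^2_{-2,2}(β=1.5723) via the finite sum:
c=cos(1.572300/2)=0.706575, s=sin(1.572300/2)=0.707638; N=√[1·24·24·1]=24.000000
Admissible k: 4..4 (factorial args all ≥0)
  k=4: (−1)^0·24.0000/(24)·0.7066^0·0.7076^4 = +0.250752
d^2_{-2,2}(1.5723) = +0.250752

d=0.2508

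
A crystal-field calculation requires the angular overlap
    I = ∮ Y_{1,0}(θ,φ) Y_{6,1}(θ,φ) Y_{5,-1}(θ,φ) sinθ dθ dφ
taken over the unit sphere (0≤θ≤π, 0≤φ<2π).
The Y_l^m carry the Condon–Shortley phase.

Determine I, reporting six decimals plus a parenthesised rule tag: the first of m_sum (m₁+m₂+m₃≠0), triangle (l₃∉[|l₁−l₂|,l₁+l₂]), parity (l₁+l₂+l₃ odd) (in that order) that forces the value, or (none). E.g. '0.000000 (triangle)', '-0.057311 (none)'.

-0.241725 (none)

m-sum 0 ✓  L=12 even ✓  5≤5≤7 ✓
Π(2lᵢ+1) = 3×13×11 = 429
triangle coeff Δ(1,6,5) = 1/858
Σ_t [1,1]: t=1:−1/14400 = -1/14400
(3j)²=6/143 [(1 6 5; 0 0 0)], sign=+1
Σ_t [1,1]: t=1:−1/17280 = -1/17280
(3j)²=35/858 [(1 6 5; 0 1 -1)], sign=-1
⇒ 4πI² = 105/143
I = (-1)√(105/143/(4π)) = -0.24172507
No selection rule forces the value: the integral is nonzero (none).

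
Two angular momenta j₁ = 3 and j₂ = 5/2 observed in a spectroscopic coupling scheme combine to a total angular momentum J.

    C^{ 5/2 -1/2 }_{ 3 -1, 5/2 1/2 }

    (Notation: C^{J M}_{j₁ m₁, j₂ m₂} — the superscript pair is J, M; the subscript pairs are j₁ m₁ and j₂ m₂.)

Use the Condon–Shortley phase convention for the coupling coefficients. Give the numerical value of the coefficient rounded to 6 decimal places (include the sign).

√[6·3!3!2!/9! · 2!4!3!2!2!3!] = √(288/35)
  +(−1)^1/∏(1,2,3,2,0,0)! = -1/24  (running -1/24)
  +(−1)^2/∏(2,1,2,1,1,1)! = 1/4  (running 5/24)
  +(−1)^3/∏(3,0,1,0,2,2)! = -1/24  (running 1/6)
⟨..|..⟩ = √(288/35)·(1/6) = +0.478091

+0.478091  (= +√(8/35))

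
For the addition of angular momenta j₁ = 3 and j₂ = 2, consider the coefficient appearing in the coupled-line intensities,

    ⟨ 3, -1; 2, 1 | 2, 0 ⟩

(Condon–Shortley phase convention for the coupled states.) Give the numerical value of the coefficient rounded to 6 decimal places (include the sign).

j₁+j₂−J=3  J+j₁−j₂=3  J−j₁+j₂=1  j₁+j₂+J+1=8
(j₁±m₁, j₂±m₂, J±M) = (2,4,3,1,2,2)
P² = 36/7
sum k=2..3:
  [2] +1/4 = 1/4
  [3] −1/12 = -1/12
S = 1/6
C² = P²·S² = 1/7 ; C = +0.377964

+0.377964  (= +√(1/7))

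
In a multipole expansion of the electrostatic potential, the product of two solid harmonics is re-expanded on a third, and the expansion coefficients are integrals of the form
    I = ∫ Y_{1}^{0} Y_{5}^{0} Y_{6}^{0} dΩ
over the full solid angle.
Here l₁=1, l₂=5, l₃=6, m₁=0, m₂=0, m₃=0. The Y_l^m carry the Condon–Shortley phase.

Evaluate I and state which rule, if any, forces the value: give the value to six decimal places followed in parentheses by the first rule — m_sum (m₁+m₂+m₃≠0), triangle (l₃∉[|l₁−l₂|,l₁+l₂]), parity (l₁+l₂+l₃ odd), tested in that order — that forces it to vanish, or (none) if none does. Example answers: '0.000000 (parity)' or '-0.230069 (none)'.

0.245154 (none)

Rules hold: Σm=0, L=12 even, 4≤6≤6.
N = 3·11·13 = 429
Δ = 0!·2!·10!/13! = 1/858
Racah Σ t=0..0: t=0:+1/14400 = 1/14400
⇒ 3j(1 5 6; 0 0 0)² = 6/143, sgn +1
(m-triple is (0,0,0) — same symbol as above.)
4πI² = N·(3j₀)²·(3jₘ)² = 108/143
I = +1·√(0.755245/4π) = 0.24515397
No selection rule forces the value: the integral is nonzero (none).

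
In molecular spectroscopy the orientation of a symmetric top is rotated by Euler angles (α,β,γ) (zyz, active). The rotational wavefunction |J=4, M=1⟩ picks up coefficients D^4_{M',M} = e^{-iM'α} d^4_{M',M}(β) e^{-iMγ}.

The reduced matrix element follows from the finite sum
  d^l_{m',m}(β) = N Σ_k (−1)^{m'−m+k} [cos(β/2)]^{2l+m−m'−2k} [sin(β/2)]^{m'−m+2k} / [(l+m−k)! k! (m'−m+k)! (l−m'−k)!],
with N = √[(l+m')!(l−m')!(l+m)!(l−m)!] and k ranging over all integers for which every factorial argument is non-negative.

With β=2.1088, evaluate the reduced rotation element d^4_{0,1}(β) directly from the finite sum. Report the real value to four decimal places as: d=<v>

d=0.2858

d^4_{0,1}(β=2.1088) via the finite sum:
With c≡cos(β/2)=0.493750 and s≡sin(β/2)=0.869604, N=[24·24·120·6]^{1/2}=643.987578
k: max(0,(1)−(0))=1 … min(4+(1),4−(0))=4
  k=1: (−1)^0·643.9876/(144)·0.4937^7·0.8696^1 = +0.027822
  k=2: (−1)^1·643.9876/(24)·0.4937^5·0.8696^3 = -0.517803
  k=3: (−1)^2·643.9876/(24)·0.4937^3·0.8696^5 = +1.606181
  k=4: (−1)^3·643.9876/(144)·0.4937^1·0.8696^7 = -0.830372
d^4_{0,1}(2.1088) = +0.027822 -0.517803 +1.606181 -0.830372 = +0.285827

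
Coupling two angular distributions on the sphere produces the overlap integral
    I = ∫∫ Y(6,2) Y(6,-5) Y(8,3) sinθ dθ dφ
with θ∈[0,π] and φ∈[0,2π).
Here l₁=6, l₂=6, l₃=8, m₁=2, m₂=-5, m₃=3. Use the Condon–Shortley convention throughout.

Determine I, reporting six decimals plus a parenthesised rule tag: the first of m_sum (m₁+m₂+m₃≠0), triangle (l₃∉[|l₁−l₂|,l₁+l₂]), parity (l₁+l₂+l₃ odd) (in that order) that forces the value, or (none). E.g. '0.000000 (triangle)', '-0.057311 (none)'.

Checks pass: Σm=0; 20 even; l₃=8∈[0,12].
(2·6+1)(2·6+1)(2·8+1) = 2873
Δ: 4! 8! 8! / 21! → 1/1309458150
sum: t=0:+1/49766400 t=1:−1/3110400 t=2:+1/1327104 t=3:−1/3110400 t=4:+1/49766400 = 1/6635520
3j²(6 6 8; 0 0 0) = Δ·Π!·Σ² = 350/46189  (sign +1)
sum: t=0:+1/69672960 t=1:−1/174182400 = 1/116121600
3j²(6 6 8; 2 -5 3) = Δ·Π!·Σ² = 44/4199  (sign -1)
combine: 4πI² = 2873·350/46189·44/4199 = 1400/6137
take √, sign -1: I = -0.13473519
No selection rule forces the value: the integral is nonzero (none).

-0.134735 (none)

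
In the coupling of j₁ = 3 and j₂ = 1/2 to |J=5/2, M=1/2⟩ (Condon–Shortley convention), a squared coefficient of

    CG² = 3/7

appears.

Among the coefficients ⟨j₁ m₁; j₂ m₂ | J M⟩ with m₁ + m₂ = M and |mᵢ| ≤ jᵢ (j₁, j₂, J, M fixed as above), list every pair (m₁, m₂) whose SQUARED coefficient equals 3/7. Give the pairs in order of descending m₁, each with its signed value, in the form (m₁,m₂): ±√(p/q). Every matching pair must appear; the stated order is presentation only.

(0,1/2): −√(3/7)

Admissible pairs with m₁+m₂ = M = 1/2: (0,1/2), (1,-1/2)
  (m₁,m₂)=(1,-1/2): CG² = 4/7, CG = +√(4/7)
  (m₁,m₂)=(0,1/2): CG² = 3/7, CG = −√(3/7)   ← matches the target
Pairs with CG² = 3/7: (0,1/2): −√(3/7)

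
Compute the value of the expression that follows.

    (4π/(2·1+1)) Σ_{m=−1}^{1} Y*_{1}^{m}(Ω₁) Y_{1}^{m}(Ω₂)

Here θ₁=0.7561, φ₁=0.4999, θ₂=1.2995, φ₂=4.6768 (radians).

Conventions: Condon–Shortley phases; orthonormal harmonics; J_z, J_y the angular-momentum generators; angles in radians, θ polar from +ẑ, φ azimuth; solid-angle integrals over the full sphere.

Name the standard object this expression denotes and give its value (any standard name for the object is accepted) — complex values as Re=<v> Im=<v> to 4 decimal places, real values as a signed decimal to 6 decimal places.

Legendre polynomial (addition theorem), -0.142320

This sum is the spherical-harmonic addition theorem: it equals the Legendre polynomial P_l(cos γ) of the angle γ between the two directions.
Summing Y*_{l m}(θ₁,φ₁)·Y_{l m}(θ₂,φ₂) over m ∈ [−1, 1]; prefactor 4π/(2·1+1) = 4.188790:
  m=-1: Y*=(0.208033, 0.113622)  Y=(-0.011844, 0.332647)  product (-0.040260, 0.067856)
  m=+0: Y*=(0.355467, -0.000000)  Y=(0.130936, 0.000000)  product (0.046543, 0.000000)
  m=+1: Y*=(-0.208033, 0.113622)  Y=(0.011844, 0.332647)  product (-0.040260, -0.067856)
Total Σ_m = (-0.033976, 0.000000). Multiply by 4.188790: (-0.142320, 0.000000). P_1(cos γ) = -0.142320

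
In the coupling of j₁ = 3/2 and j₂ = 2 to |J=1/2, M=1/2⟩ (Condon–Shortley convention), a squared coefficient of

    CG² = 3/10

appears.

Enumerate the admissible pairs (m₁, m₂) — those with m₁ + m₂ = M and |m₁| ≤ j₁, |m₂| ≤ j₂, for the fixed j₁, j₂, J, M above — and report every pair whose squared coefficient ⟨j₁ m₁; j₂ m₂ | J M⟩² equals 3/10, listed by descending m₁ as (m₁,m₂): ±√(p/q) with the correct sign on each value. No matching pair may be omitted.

Admissible pairs with m₁+m₂ = M = 1/2: (-3/2,2), (-1/2,1), (1/2,0), (3/2,-1)
  (m₁,m₂)=(3/2,-1): CG² = 1/10, CG = +√(1/10)
  (m₁,m₂)=(1/2,0): CG² = 1/5, CG = −√(1/5)
  (m₁,m₂)=(-1/2,1): CG² = 3/10, CG = +√(3/10)   ← matches the target
  (m₁,m₂)=(-3/2,2): CG² = 2/5, CG = −√(2/5)
Pairs with CG² = 3/10: (-1/2,1): +√(3/10)

(-1/2,1): +√(3/10)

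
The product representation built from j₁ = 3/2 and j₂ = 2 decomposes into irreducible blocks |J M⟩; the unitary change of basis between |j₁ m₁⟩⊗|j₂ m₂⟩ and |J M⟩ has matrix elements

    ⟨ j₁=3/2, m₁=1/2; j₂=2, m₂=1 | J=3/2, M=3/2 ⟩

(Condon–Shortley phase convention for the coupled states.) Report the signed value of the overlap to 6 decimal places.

j₁+j₂−J=2  J+j₁−j₂=1  J−j₁+j₂=2  j₁+j₂+J+1=6
(j₁±m₁, j₂±m₂, J±M) = (2,1,3,1,3,0)
P² = 8/5
sum k=1..1:
  [1] −1/2 = -1/2
S = -1/2
C² = P²·S² = 2/5 ; C = -0.632456

-0.632456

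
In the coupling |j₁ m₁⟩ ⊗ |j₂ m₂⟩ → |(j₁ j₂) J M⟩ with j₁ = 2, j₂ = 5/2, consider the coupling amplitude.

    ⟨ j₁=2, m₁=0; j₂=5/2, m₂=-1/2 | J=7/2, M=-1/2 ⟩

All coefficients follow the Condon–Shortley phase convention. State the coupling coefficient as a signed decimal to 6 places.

j₁+j₂−J=1  J+j₁−j₂=3  J−j₁+j₂=4  j₁+j₂+J+1=9
(j₁±m₁, j₂±m₂, J±M) = (2,2,2,3,3,4)
P² = 768/35
sum k=0..1:
  [0] +1/8 = 1/8
  [1] −1/12 = -1/12
S = 1/24
C² = P²·S² = 4/105 ; C = +0.195180

+0.195180  (= +√(4/105))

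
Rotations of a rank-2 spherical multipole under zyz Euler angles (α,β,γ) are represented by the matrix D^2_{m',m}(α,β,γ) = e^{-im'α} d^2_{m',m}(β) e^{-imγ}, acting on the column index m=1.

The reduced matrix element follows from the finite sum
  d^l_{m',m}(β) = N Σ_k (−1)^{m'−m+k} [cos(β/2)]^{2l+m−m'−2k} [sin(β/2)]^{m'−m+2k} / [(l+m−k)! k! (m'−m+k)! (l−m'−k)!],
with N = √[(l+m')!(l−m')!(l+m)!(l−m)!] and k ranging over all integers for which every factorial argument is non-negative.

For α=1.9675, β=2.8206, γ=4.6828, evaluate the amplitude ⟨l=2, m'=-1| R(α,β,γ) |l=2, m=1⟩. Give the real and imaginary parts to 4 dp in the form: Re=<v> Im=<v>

Re=0.7966 Im=0.3618

Split into d^2_{-1,1}(β=2.8206) × two z-phases.
With c≡cos(β/2)=0.159808 and s≡sin(β/2)=0.987148, N=[1·6·6·1]^{1/2}=6.000000
k: max(0,(1)−(-1))=2 … min(2+(1),2−(-1))=3
  k=2: (−1)^0·6.0000/(2)·0.1598^2·0.9871^2 = +0.074659
  k=3: (−1)^1·6.0000/(6)·0.1598^0·0.9871^4 = -0.949575
d^2_{-1,1}(2.8206) = +0.074659 -0.949575 = -0.874916
Attach z-rotation phases: D = e^{-i(-1)(1.9675)}·(-0.874916)·e^{-i(1)(4.6828)} = +0.796615+0.361776i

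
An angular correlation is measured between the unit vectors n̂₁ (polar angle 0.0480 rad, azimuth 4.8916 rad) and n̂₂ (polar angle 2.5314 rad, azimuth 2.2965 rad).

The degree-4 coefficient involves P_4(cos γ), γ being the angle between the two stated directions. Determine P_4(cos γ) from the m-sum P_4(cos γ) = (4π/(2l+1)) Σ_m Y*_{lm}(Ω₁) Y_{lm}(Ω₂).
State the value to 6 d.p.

-0.084262

Summing Y*_{l m}(θ₁,φ₁)·Y_{l m}(θ₂,φ₂) over m ∈ [−4, 4]; prefactor 4π/(2·4+1) = 1.396263:
  m=-4: (0.000002, 0.000002) × (-0.046360, -0.011285) = (-0.000000, -0.000000)  (running Σ = (-0.000000, -0.000000))
  m=-3: (-0.000071, 0.000119) × (-0.158607, 0.109986) = (-0.000002, -0.000027)  (running Σ = (-0.000002, -0.000027))
  m=-2: (-0.004316, -0.001617) × (-0.048426, 0.403690) = (0.000862, -0.001664)  (running Σ = (0.000860, -0.001691))
  m=-1: (0.016101, -0.088881) × (0.250877, 0.282771) = (0.029172, -0.017745)  (running Σ = (0.030032, -0.019436))
  m=0: (0.836562, -0.000000) × (-0.143938, 0.000000) = (-0.120413, 0.000000)  (running Σ = (-0.090381, -0.019436))
  m=1: (-0.016101, -0.088881) × (-0.250877, 0.282771) = (0.029172, 0.017745)  (running Σ = (-0.061208, -0.001691))
  m=2: (-0.004316, 0.001617) × (-0.048426, -0.403690) = (0.000862, 0.001664)  (running Σ = (-0.060347, -0.000027))
  m=3: (0.000071, 0.000119) × (0.158607, 0.109986) = (-0.000002, 0.000027)  (running Σ = (-0.060348, -0.000000))
  m=4: (0.000002, -0.000002) × (-0.046360, 0.011285) = (-0.000000, 0.000000)  (running Σ = (-0.060349, -0.000000))
Accumulated sum (-0.060349, -0.000000); after 4π/(2l+1) scaling, (-0.084262, -0.000000) ⇒ P_4 = -0.084262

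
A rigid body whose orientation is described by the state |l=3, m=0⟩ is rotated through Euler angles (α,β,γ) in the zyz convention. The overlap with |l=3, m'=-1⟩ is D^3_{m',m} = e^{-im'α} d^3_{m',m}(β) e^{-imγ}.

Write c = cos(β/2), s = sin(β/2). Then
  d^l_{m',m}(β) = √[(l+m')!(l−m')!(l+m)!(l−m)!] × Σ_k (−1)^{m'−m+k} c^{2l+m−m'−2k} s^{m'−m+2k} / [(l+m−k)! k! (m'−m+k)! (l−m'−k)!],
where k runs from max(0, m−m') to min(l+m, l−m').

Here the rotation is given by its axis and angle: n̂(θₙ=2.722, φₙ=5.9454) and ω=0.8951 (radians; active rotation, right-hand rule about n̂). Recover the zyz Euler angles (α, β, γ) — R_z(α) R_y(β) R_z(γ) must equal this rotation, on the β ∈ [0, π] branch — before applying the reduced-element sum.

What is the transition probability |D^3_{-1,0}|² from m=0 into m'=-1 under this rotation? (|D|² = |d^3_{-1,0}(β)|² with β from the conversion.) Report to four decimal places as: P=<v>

P=0.2607

Axis–angle → zyz. n̂ = (sinθₙcosφₙ, sinθₙsinφₙ, cosθₙ) = (+0.384367, -0.135008, -0.913255), ω = 0.8951.
R = I cosω + sinω [n̂]ₓ + (1−cosω) n̂n̂ᵀ gives
  R = [+0.680778, +0.693150, -0.236823; -0.732024, +0.632268, -0.253729; -0.026137, +0.346093, +0.937836]
β = atan2(√(R₁₃²+R₂₃²), R₃₃) = 0.354454; α = atan2(R₂₃, R₁₃) mod 2π = 3.961441; γ = atan2(R₃₂, −R₃₁) mod 2π = 1.495419
First d^3_{-1,0}(β=0.3545), then the phase factors e^{-i(-1)α} and e^{-i(0)γ}:
Half-angle: c=0.984336, s=0.176301. N=√(2·24·6·6)=41.569219
The bounds max(0,m−m')=1 and min(l+m,l−m')=3 give 3 terms
  k=1: (−1)^0·41.5692/(12)·0.9843^5·0.1763^1 = +0.564368
  k=2: (−1)^1·41.5692/(4)·0.9843^3·0.1763^3 = -0.054313
  k=3: (−1)^2·41.5692/(12)·0.9843^1·0.1763^5 = +0.000581
d^3_{-1,0}(0.3545) = +0.564368 -0.054313 +0.000581 = +0.510636
|D^3_{-1,0}|² = |d^3_{-1,0}(β)|² = (+0.510636)² = 0.260749 (the z-rotation phases have unit modulus)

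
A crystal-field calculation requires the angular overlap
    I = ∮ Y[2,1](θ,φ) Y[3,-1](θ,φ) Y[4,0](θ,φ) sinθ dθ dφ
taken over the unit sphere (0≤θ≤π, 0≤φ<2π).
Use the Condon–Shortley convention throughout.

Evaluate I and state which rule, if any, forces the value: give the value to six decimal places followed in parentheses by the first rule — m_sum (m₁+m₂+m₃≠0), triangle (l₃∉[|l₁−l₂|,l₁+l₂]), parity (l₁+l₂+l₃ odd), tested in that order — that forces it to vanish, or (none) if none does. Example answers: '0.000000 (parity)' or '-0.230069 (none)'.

L=9 odd ⇒ parity kills the (l;000) factor ⇒ I = 0

0.000000 (parity)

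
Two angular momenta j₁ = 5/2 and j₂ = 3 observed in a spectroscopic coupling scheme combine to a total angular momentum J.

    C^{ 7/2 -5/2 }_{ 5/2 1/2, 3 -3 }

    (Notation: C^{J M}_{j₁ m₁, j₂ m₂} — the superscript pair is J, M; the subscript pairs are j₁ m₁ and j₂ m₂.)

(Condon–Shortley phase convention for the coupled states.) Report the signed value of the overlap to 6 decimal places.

triangle: 2!·3!·4!/10! = 288/3628800
(j±m)!: 3!·2!·0!·6!·1!·6! = 6220800
prefactor² = (2J+1)·Δ·N² = 27648/7
  k=0: +1/(0!·2!·2!·0!·1!·4!) = 1/96
Σ = 1/96  ⇒  CG² = 27648/7·(1/96)² = 3/7
CG = +√(3/7) = +0.654654

+√(3/7) = +0.654654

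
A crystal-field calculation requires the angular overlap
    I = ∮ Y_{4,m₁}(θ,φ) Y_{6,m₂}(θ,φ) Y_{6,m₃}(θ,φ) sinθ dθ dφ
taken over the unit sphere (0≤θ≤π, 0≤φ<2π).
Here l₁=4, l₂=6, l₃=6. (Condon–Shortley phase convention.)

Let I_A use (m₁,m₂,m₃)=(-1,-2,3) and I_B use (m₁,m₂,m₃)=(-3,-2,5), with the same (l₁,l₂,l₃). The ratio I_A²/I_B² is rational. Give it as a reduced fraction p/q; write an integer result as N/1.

2535/3773

l's match ⇒ only the (l;m) 3-j factors differ between A and B.
A: triangle coeff Δ(4,6,6) = 1/15315300; Σ_t [1,4]: t=1:−1/103680 t=2:+1/34560 t=3:−1/120960 t=4:+1/5806080 = 13/1161216; (3j)²=65/5236 [(4 6 6; -1 -2 3)], sign=-1
B: triangle coeff Δ(4,6,6) = 1/15315300; Σ_t [3,4]: t=3:−1/725760 t=4:+1/5806080 = -1/829440; (3j)²=49/2652 [(4 6 6; -3 -2 5)], sign=+1
I_A²/I_B² = (65/5236)/(49/2652) = 2535/3773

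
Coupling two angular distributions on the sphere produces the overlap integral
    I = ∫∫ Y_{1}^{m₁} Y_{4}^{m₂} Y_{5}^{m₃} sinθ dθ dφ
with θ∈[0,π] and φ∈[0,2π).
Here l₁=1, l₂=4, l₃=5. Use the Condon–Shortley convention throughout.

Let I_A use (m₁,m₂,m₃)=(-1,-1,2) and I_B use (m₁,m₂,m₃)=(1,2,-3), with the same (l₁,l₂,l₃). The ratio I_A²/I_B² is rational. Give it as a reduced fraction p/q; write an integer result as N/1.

3/4

l's match ⇒ only the (l;m) 3-j factors differ between A and B.
A: triangle coeff Δ(1,4,5) = 1/495; Σ_t [0,0]: t=0:+1/1440 = 1/1440; (3j)²=7/165 [(1 4 5; -1 -1 2)], sign=-1
B: triangle coeff Δ(1,4,5) = 1/495; Σ_t [0,0]: t=0:+1/2880 = 1/2880; (3j)²=28/495 [(1 4 5; 1 2 -3)], sign=+1
I_A²/I_B² = (7/165)/(28/495) = 3/4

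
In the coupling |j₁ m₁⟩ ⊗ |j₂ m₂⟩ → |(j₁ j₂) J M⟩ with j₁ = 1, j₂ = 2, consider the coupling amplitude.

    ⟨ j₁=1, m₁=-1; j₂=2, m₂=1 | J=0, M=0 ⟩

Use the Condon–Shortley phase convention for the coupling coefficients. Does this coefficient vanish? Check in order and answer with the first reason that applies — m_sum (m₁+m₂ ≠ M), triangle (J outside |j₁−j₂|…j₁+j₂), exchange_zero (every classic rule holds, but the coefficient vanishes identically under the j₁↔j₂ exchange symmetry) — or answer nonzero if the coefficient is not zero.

m-sum: m₁+m₂ = -1+1 = 0, M = 0  ✓
triangle: need |j₁−j₂| ≤ J ≤ j₁+j₂, i.e. J ∈ [1, 3]; J = 0 is outside ✗ ⇒ coefficient is 0

triangle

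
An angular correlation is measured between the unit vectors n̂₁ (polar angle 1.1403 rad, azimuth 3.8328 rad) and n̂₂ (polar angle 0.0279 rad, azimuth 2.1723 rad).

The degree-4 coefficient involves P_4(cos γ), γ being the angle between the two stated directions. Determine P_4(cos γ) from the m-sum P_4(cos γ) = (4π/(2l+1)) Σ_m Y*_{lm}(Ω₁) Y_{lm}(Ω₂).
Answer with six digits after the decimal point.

-0.140867

Addition theorem: P_4(cos γ) = (4π/9) Σ_m Y*_{lm}(Ω₁) Y_{lm}(Ω₂), m = −4…4:
  m=-4: (-0.28065 + 0.11104j) × (-0.00000 - 0.00000j) = 0.00000 + 0.00000j  (running Σ = 0.00000 + 0.00000j)
  m=-3: (0.18892 - 0.34350j) × (0.00003 - 0.00001j) = 0.00000 - 0.00001j  (running Σ = 0.00000 - 0.00001j)
  m=-2: (0.01134 + 0.05946j) × (-0.00056 + 0.00146j) = -0.00009 - 0.00002j  (running Σ = -0.00009 - 0.00003j)
  m=-1: (0.24618 + 0.20368j) × (-0.02982 - 0.04345j) = 0.00151 - 0.01677j  (running Σ = 0.00142 - 0.01680j)
  m=0: (-0.12304 + 0.00000j) × (0.84299 + 0.00000j) = -0.10373 + 0.00000j  (running Σ = -0.10231 - 0.01680j)
  m=1: (-0.24618 + 0.20368j) × (0.02982 - 0.04345j) = 0.00151 + 0.01677j  (running Σ = -0.10080 - 0.00003j)
  m=2: (0.01134 - 0.05946j) × (-0.00056 - 0.00146j) = -0.00009 + 0.00002j  (running Σ = -0.10089 - 0.00001j)
  m=3: (-0.18892 - 0.34350j) × (-0.00003 - 0.00001j) = 0.00000 + 0.00001j  (running Σ = -0.10089 + 0.00000j)
  m=4: (-0.28065 - 0.11104j) × (-0.00000 + 0.00000j) = 0.00000 - 0.00000j  (running Σ = -0.10089 + 0.00000j)
Accumulated sum -0.10089 + 0.00000j; after 4π/(2l+1) scaling, -0.14087 + 0.00000j ⇒ P_4 = -0.140867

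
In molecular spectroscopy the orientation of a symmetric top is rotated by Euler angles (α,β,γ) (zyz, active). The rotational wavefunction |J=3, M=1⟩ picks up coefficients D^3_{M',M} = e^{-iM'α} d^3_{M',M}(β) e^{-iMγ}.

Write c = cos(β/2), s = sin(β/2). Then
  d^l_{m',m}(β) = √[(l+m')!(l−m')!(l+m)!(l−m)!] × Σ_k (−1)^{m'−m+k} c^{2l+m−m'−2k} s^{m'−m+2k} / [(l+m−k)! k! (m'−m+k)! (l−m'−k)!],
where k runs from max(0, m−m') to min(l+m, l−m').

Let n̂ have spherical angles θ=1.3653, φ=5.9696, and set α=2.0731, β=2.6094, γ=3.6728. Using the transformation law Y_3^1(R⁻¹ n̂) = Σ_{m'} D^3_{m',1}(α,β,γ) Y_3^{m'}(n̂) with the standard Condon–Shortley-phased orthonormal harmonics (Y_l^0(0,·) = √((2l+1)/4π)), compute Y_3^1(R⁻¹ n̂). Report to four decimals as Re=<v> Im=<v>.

Re=0.0145 Im=-0.1205

Need the full column D^3_{m',1} for m'=−3..3 at α=2.0731, β=2.6094, γ=3.6728.
cos(β/2)=0.262967, sin(β/2)=0.964805
d^3_{-3,1}: single k=4 term ⇒ +0.232063;  D = -0.192171+0.130091i
d^3_{-2,1}: k∈[3..4] ⇒ +0.103289 -0.695182 = -0.591894;  D = -0.526799-0.269853i
d^3_{-1,1}: k∈[2..4] ⇒ +0.026708 -0.479348 +0.806560 = +0.353920;  D = -0.010228-0.353772i
d^3_{0,1}: k∈[1..3] ⇒ +0.004203 -0.169721 +0.761534 = +0.596016;  D = -0.513883+0.301927i
d^3_{1,1}: k∈[0..2] ⇒ +0.000331 -0.035610 +0.359511 = +0.324231;  D = +0.278548+0.165943i
d^3_{2,1}: k∈[0..1] ⇒ -0.003837 +0.103289 = +0.099452;  D = +0.003478-0.099391i
d^3_{3,1}: single k=0 term ⇒ +0.017240;  D = -0.015391+0.007766i
Y_3^{m'}(θ=1.3653,φ=5.9696) and Σ D·Y over m':
  (-0.1922+0.1301i)·(+0.2306+0.3163i)  (-0.5268-0.2699i)·(+0.1618+0.1173i)  (-0.0102-0.3538i)·(-0.2383-0.0773i)  (-0.5139+0.3019i)·(-0.2126+0.0000i)  (+0.2785+0.1659i)·(+0.2383-0.0773i)  (+0.0035-0.0994i)·(+0.1618-0.1173i)  (-0.0154+0.0078i)·(-0.2306+0.3163i)
Y_3^1(R⁻¹ n̂) = +0.014482-0.120458i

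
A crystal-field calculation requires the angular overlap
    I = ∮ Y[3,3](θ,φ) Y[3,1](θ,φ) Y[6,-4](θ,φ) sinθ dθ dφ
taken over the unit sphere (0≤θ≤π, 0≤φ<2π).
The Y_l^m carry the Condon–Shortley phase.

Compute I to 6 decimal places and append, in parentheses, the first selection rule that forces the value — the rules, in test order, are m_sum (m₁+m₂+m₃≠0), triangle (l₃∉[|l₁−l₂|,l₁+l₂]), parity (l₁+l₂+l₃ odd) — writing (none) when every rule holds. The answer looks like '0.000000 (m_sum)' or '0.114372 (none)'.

Rules hold: Σm=0, L=12 even, 0≤6≤6.
N = 7·7·13 = 637
Δ = 0!·6!·6!/13! = 1/12012
Racah Σ t=0..0: t=0:+1/1296 = 1/1296
⇒ 3j(3 3 6; 0 0 0)² = 100/3003, sgn +1
Racah Σ t=0..0: t=0:+1/34560 = 1/34560
⇒ 3j(3 3 6; 3 1 -4)² = 5/286, sgn +1
4πI² = N·(3j₀)²·(3jₘ)² = 1750/4719
I = +1·√(0.370841/4π) = 0.17178653
No selection rule forces the value: the integral is nonzero (none).

0.171787 (none)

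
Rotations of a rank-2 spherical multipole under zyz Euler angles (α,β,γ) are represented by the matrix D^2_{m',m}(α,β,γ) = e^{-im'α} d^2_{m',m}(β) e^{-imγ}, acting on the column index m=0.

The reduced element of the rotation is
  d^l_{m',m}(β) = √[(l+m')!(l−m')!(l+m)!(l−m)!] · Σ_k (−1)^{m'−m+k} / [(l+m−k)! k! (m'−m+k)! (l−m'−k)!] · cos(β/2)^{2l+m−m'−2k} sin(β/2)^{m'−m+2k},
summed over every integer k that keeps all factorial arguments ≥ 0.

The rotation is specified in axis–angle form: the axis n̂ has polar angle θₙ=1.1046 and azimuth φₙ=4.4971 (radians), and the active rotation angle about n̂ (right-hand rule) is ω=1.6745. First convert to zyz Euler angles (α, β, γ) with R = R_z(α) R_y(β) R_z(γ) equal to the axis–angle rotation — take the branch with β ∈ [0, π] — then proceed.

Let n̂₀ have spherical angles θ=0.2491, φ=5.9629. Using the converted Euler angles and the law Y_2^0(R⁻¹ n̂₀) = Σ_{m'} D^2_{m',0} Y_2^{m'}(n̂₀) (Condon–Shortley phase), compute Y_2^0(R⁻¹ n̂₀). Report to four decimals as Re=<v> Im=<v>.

Re=-0.3076 Im=0.0000

Axis–angle → zyz. n̂ = (sinθₙcosφₙ, sinθₙsinφₙ, cosθₙ) = (-0.190832, -0.872663, +0.449492), ω = 1.6745.
R = I cosω + sinω [n̂]ₓ + (1−cosω) n̂n̂ᵀ gives
  R = [-0.063331, -0.263306, -0.962631; +0.630848, +0.736855, -0.243053; +0.773317, -0.622667, +0.119440]
β = atan2(√(R₁₃²+R₂₃²), R₃₃) = 1.451070; α = atan2(R₂₃, R₁₃) mod 2π = 3.388912; γ = atan2(R₃₂, −R₃₁) mod 2π = 3.819490
Need the full column D^2_{m',0} for m'=−2..2 at α=3.3889, β=1.4511, γ=3.8195.
cos(β/2)=0.748144, sin(β/2)=0.663536
d^2_{-2,0}: single k=2 term ⇒ +0.603636;  D = +0.531285+0.286554i
d^2_{-1,0}: k∈[1..2] ⇒ +0.680607 -0.535371 = +0.145236;  D = -0.140817-0.035555i
d^2_{0,0}: k∈[0..2] ⇒ +0.313286 -0.985734 +0.193846 = -0.478601;  D = -0.478601+0.000000i
d^2_{1,0}: k∈[0..1] ⇒ -0.680607 +0.535371 = -0.145236;  D = +0.140817-0.035555i
d^2_{2,0}: single k=0 term ⇒ +0.603636;  D = +0.531285-0.286554i
Y_2^{m'}(θ=0.2491,φ=5.9629) and Σ D·Y over m':
  (+0.5313+0.2866i)·(+0.0188+0.0140i)  (-0.1408-0.0356i)·(+0.1752+0.0581i)  (-0.4786+0.0000i)·(+0.5733+0.0000i)  (+0.1408-0.0356i)·(-0.1752+0.0581i)  (+0.5313-0.2866i)·(+0.0188-0.0140i)
Y_2^0(R⁻¹ n̂) = -0.307620+0.000000i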